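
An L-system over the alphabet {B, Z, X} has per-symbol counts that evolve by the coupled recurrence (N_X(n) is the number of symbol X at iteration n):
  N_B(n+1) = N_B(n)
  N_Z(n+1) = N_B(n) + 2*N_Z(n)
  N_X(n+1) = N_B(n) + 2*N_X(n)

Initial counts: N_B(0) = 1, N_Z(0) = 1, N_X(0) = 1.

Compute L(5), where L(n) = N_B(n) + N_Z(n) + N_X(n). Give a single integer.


Answer: 127

Derivation:
Step 0: N_B=1, N_Z=1, N_X=1, L=3
Step 1: N_B=1, N_Z=3, N_X=3, L=7
Step 2: N_B=1, N_Z=7, N_X=7, L=15
Step 3: N_B=1, N_Z=15, N_X=15, L=31
Step 4: N_B=1, N_Z=31, N_X=31, L=63
Step 5: N_B=1, N_Z=63, N_X=63, L=127


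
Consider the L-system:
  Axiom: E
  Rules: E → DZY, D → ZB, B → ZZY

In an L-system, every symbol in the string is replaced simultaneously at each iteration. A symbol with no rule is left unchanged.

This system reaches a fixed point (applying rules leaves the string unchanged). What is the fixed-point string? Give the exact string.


Step 0: E
Step 1: DZY
Step 2: ZBZY
Step 3: ZZZYZY
Step 4: ZZZYZY  (unchanged — fixed point at step 3)

Answer: ZZZYZY


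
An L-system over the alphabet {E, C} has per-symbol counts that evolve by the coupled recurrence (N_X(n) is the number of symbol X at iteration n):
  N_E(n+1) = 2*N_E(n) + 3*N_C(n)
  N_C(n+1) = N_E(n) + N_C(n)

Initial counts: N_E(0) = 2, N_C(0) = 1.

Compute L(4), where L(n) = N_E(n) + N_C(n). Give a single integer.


Answer: 360

Derivation:
Step 0: N_E=2, N_C=1, L=3
Step 1: N_E=7, N_C=3, L=10
Step 2: N_E=23, N_C=10, L=33
Step 3: N_E=76, N_C=33, L=109
Step 4: N_E=251, N_C=109, L=360


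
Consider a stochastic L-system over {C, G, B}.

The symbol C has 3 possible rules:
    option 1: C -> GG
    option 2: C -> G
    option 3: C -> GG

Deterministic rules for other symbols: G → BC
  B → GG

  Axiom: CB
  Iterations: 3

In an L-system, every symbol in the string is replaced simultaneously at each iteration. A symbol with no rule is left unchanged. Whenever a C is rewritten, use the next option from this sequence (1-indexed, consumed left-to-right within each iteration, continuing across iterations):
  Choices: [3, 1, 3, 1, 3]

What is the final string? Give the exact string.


Answer: GGGGGGGGGGGGGGGG

Derivation:
Step 0: CB
Step 1: GGGG  (used choices [3])
Step 2: BCBCBCBC  (used choices [])
Step 3: GGGGGGGGGGGGGGGG  (used choices [1, 3, 1, 3])


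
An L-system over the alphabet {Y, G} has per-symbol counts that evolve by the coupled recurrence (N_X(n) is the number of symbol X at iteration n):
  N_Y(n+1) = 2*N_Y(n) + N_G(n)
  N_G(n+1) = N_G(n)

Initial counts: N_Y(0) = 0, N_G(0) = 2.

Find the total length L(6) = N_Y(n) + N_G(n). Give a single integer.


Answer: 128

Derivation:
Step 0: N_Y=0, N_G=2, L=2
Step 1: N_Y=2, N_G=2, L=4
Step 2: N_Y=6, N_G=2, L=8
Step 3: N_Y=14, N_G=2, L=16
Step 4: N_Y=30, N_G=2, L=32
Step 5: N_Y=62, N_G=2, L=64
Step 6: N_Y=126, N_G=2, L=128


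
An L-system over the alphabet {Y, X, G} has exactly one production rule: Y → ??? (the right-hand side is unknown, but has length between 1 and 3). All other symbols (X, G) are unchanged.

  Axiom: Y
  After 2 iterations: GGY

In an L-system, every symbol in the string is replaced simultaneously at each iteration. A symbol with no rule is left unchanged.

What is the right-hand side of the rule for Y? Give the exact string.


Trying Y → GY:
  Step 0: Y
  Step 1: GY
  Step 2: GGY
Matches the given result.

Answer: GY


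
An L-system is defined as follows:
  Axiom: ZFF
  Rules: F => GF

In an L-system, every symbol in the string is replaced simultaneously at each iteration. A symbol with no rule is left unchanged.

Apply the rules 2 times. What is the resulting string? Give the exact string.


Step 0: ZFF
Step 1: ZGFGF
Step 2: ZGGFGGF

Answer: ZGGFGGF


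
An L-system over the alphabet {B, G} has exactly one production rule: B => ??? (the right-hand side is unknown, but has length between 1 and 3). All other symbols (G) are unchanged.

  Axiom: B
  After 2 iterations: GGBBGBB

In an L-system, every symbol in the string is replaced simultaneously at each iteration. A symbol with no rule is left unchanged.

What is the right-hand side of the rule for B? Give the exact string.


Answer: GBB

Derivation:
Trying B => GBB:
  Step 0: B
  Step 1: GBB
  Step 2: GGBBGBB
Matches the given result.


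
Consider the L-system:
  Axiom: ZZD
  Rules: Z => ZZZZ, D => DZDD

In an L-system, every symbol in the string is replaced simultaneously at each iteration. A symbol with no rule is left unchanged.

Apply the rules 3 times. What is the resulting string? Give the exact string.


Answer: ZZZZZZZZZZZZZZZZZZZZZZZZZZZZZZZZZZZZZZZZZZZZZZZZZZZZZZZZZZZZZZZZZZZZZZZZZZZZZZZZZZZZZZZZZZZZZZZZZZZZZZZZZZZZZZZZZZZZZZZZZZZZZZZZDZDDZZZZDZDDDZDDZZZZZZZZZZZZZZZZDZDDZZZZDZDDDZDDDZDDZZZZDZDDDZDD

Derivation:
Step 0: ZZD
Step 1: ZZZZZZZZDZDD
Step 2: ZZZZZZZZZZZZZZZZZZZZZZZZZZZZZZZZDZDDZZZZDZDDDZDD
Step 3: ZZZZZZZZZZZZZZZZZZZZZZZZZZZZZZZZZZZZZZZZZZZZZZZZZZZZZZZZZZZZZZZZZZZZZZZZZZZZZZZZZZZZZZZZZZZZZZZZZZZZZZZZZZZZZZZZZZZZZZZZZZZZZZZZDZDDZZZZDZDDDZDDZZZZZZZZZZZZZZZZDZDDZZZZDZDDDZDDDZDDZZZZDZDDDZDD


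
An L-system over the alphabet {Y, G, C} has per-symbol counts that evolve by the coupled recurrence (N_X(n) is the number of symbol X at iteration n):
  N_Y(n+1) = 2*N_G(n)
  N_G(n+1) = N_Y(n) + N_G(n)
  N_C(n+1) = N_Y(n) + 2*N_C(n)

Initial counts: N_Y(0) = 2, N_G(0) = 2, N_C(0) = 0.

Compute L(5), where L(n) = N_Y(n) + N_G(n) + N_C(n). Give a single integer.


Step 0: N_Y=2, N_G=2, N_C=0, L=4
Step 1: N_Y=4, N_G=4, N_C=2, L=10
Step 2: N_Y=8, N_G=8, N_C=8, L=24
Step 3: N_Y=16, N_G=16, N_C=24, L=56
Step 4: N_Y=32, N_G=32, N_C=64, L=128
Step 5: N_Y=64, N_G=64, N_C=160, L=288

Answer: 288


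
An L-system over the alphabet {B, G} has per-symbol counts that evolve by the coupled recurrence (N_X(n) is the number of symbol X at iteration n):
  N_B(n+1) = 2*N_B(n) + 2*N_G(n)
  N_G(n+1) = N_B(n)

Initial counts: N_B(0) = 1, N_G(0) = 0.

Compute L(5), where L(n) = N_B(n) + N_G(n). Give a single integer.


Answer: 164

Derivation:
Step 0: N_B=1, N_G=0, L=1
Step 1: N_B=2, N_G=1, L=3
Step 2: N_B=6, N_G=2, L=8
Step 3: N_B=16, N_G=6, L=22
Step 4: N_B=44, N_G=16, L=60
Step 5: N_B=120, N_G=44, L=164


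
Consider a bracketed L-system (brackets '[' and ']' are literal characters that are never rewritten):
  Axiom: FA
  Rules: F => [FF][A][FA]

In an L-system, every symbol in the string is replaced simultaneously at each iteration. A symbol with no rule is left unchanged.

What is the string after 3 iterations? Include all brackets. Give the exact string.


Step 0: FA
Step 1: [FF][A][FA]A
Step 2: [[FF][A][FA][FF][A][FA]][A][[FF][A][FA]A]A
Step 3: [[[FF][A][FA][FF][A][FA]][A][[FF][A][FA]A][[FF][A][FA][FF][A][FA]][A][[FF][A][FA]A]][A][[[FF][A][FA][FF][A][FA]][A][[FF][A][FA]A]A]A

Answer: [[[FF][A][FA][FF][A][FA]][A][[FF][A][FA]A][[FF][A][FA][FF][A][FA]][A][[FF][A][FA]A]][A][[[FF][A][FA][FF][A][FA]][A][[FF][A][FA]A]A]A


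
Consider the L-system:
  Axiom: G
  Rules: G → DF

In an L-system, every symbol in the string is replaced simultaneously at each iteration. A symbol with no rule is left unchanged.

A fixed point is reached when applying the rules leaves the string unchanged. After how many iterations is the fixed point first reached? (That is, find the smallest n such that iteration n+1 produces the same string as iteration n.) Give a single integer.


Step 0: G
Step 1: DF
Step 2: DF  (unchanged — fixed point at step 1)

Answer: 1


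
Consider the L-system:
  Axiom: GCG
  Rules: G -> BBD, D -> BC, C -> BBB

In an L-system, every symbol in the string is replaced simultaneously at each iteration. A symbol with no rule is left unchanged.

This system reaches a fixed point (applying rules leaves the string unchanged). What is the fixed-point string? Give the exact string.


Answer: BBBBBBBBBBBBBBB

Derivation:
Step 0: GCG
Step 1: BBDBBBBBD
Step 2: BBBCBBBBBBC
Step 3: BBBBBBBBBBBBBBB
Step 4: BBBBBBBBBBBBBBB  (unchanged — fixed point at step 3)


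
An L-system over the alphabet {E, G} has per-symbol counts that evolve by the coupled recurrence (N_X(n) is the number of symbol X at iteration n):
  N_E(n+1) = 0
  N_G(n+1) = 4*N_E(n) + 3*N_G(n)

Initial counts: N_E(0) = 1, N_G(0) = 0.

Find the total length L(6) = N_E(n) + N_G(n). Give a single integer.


Step 0: N_E=1, N_G=0, L=1
Step 1: N_E=0, N_G=4, L=4
Step 2: N_E=0, N_G=12, L=12
Step 3: N_E=0, N_G=36, L=36
Step 4: N_E=0, N_G=108, L=108
Step 5: N_E=0, N_G=324, L=324
Step 6: N_E=0, N_G=972, L=972

Answer: 972


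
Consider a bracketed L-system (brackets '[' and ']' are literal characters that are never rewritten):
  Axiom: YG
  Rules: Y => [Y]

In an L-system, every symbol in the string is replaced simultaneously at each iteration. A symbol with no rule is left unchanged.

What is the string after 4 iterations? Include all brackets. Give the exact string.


Step 0: YG
Step 1: [Y]G
Step 2: [[Y]]G
Step 3: [[[Y]]]G
Step 4: [[[[Y]]]]G

Answer: [[[[Y]]]]G


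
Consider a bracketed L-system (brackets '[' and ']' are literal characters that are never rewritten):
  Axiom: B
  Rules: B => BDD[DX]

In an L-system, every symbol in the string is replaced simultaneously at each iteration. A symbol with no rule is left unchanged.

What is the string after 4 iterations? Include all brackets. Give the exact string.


Step 0: B
Step 1: BDD[DX]
Step 2: BDD[DX]DD[DX]
Step 3: BDD[DX]DD[DX]DD[DX]
Step 4: BDD[DX]DD[DX]DD[DX]DD[DX]

Answer: BDD[DX]DD[DX]DD[DX]DD[DX]


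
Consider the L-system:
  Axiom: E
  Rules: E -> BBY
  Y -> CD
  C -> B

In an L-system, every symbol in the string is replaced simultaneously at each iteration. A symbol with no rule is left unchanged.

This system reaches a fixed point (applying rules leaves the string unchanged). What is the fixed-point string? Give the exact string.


Answer: BBBD

Derivation:
Step 0: E
Step 1: BBY
Step 2: BBCD
Step 3: BBBD
Step 4: BBBD  (unchanged — fixed point at step 3)


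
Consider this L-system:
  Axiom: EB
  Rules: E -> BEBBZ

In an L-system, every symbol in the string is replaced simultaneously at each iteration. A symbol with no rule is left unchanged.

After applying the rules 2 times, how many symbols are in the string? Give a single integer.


Step 0: length = 2
Step 1: length = 6
Step 2: length = 10

Answer: 10


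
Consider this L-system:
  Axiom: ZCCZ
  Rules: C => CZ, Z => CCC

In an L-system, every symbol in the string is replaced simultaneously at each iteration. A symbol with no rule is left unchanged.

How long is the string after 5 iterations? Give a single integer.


Answer: 274

Derivation:
Step 0: length = 4
Step 1: length = 10
Step 2: length = 22
Step 3: length = 52
Step 4: length = 118
Step 5: length = 274


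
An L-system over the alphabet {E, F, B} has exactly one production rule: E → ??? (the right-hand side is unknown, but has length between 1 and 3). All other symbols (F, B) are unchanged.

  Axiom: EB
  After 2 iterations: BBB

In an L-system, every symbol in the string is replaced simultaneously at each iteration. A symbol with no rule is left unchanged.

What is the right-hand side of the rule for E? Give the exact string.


Answer: BB

Derivation:
Trying E → BB:
  Step 0: EB
  Step 1: BBB
  Step 2: BBB
Matches the given result.


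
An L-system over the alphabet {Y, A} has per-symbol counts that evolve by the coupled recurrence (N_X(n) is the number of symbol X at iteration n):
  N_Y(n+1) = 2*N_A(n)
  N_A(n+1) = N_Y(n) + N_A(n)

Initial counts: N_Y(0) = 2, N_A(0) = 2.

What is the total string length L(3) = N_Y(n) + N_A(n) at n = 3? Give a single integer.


Answer: 32

Derivation:
Step 0: N_Y=2, N_A=2, L=4
Step 1: N_Y=4, N_A=4, L=8
Step 2: N_Y=8, N_A=8, L=16
Step 3: N_Y=16, N_A=16, L=32


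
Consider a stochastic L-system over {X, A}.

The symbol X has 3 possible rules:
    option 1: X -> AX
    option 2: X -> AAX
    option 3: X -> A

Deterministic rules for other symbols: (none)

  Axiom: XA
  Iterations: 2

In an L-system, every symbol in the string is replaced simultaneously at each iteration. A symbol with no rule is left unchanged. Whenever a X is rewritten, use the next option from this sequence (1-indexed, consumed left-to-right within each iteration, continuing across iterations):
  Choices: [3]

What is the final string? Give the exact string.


Answer: AA

Derivation:
Step 0: XA
Step 1: AA  (used choices [3])
Step 2: AA  (used choices [])


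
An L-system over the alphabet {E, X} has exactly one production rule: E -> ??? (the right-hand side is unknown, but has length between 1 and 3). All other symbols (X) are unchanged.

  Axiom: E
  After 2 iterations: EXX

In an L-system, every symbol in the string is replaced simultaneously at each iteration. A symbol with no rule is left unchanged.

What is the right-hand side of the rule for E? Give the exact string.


Answer: EX

Derivation:
Trying E -> EX:
  Step 0: E
  Step 1: EX
  Step 2: EXX
Matches the given result.


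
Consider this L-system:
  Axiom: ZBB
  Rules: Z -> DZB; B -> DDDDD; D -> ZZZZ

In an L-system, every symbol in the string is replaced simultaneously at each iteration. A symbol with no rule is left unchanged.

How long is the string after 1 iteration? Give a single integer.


Answer: 13

Derivation:
Step 0: length = 3
Step 1: length = 13


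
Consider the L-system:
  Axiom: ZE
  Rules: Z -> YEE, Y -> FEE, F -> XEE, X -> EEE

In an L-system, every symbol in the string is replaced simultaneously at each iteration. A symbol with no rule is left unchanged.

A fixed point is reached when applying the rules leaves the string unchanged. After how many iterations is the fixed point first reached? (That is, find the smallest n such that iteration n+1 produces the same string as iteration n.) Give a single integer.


Answer: 4

Derivation:
Step 0: ZE
Step 1: YEEE
Step 2: FEEEEE
Step 3: XEEEEEEE
Step 4: EEEEEEEEEE
Step 5: EEEEEEEEEE  (unchanged — fixed point at step 4)


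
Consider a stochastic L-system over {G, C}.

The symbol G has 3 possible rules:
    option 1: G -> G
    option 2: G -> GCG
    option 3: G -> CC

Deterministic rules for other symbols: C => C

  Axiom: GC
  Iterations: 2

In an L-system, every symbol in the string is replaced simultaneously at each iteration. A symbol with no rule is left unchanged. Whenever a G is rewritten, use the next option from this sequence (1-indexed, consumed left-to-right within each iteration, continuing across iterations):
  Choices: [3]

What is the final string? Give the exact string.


Answer: CCC

Derivation:
Step 0: GC
Step 1: CCC  (used choices [3])
Step 2: CCC  (used choices [])


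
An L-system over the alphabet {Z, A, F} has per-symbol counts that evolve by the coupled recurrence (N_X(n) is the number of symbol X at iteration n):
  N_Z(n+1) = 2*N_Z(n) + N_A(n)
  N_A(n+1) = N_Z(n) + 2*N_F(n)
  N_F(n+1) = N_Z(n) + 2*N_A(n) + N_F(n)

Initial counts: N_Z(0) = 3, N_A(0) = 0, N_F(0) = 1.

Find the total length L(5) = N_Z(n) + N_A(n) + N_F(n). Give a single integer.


Step 0: N_Z=3, N_A=0, N_F=1, L=4
Step 1: N_Z=6, N_A=5, N_F=4, L=15
Step 2: N_Z=17, N_A=14, N_F=20, L=51
Step 3: N_Z=48, N_A=57, N_F=65, L=170
Step 4: N_Z=153, N_A=178, N_F=227, L=558
Step 5: N_Z=484, N_A=607, N_F=736, L=1827

Answer: 1827


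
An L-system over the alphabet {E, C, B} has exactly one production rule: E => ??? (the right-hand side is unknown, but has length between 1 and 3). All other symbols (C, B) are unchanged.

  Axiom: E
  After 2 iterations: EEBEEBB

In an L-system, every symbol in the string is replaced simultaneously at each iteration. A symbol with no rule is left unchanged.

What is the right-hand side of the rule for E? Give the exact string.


Trying E => EEB:
  Step 0: E
  Step 1: EEB
  Step 2: EEBEEBB
Matches the given result.

Answer: EEB


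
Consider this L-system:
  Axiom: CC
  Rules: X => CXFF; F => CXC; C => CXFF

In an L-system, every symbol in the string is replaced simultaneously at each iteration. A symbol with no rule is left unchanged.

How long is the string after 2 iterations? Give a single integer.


Step 0: length = 2
Step 1: length = 8
Step 2: length = 28

Answer: 28


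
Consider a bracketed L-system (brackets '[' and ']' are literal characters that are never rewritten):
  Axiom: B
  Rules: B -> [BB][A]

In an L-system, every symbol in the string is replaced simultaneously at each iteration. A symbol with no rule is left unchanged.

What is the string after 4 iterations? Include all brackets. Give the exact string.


Answer: [[[[BB][A][BB][A]][A][[BB][A][BB][A]][A]][A][[[BB][A][BB][A]][A][[BB][A][BB][A]][A]][A]][A]

Derivation:
Step 0: B
Step 1: [BB][A]
Step 2: [[BB][A][BB][A]][A]
Step 3: [[[BB][A][BB][A]][A][[BB][A][BB][A]][A]][A]
Step 4: [[[[BB][A][BB][A]][A][[BB][A][BB][A]][A]][A][[[BB][A][BB][A]][A][[BB][A][BB][A]][A]][A]][A]


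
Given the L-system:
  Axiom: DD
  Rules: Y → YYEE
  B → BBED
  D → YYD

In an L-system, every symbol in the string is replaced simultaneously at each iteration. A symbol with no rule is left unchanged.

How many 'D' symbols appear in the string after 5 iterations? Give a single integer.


Answer: 2

Derivation:
Step 0: DD  (2 'D')
Step 1: YYDYYD  (2 'D')
Step 2: YYEEYYEEYYDYYEEYYEEYYD  (2 'D')
Step 3: YYEEYYEEEEYYEEYYEEEEYYEEYYEEYYDYYEEYYEEEEYYEEYYEEEEYYEEYYEEYYD  (2 'D')
Step 4: YYEEYYEEEEYYEEYYEEEEEEYYEEYYEEEEYYEEYYEEEEEEYYEEYYEEEEYYEEYYEEEEYYEEYYEEYYDYYEEYYEEEEYYEEYYEEEEEEYYEEYYEEEEYYEEYYEEEEEEYYEEYYEEEEYYEEYYEEEEYYEEYYEEYYD  (2 'D')
Step 5: YYEEYYEEEEYYEEYYEEEEEEYYEEYYEEEEYYEEYYEEEEEEEEYYEEYYEEEEYYEEYYEEEEEEYYEEYYEEEEYYEEYYEEEEEEEEYYEEYYEEEEYYEEYYEEEEEEYYEEYYEEEEYYEEYYEEEEEEYYEEYYEEEEYYEEYYEEEEYYEEYYEEYYDYYEEYYEEEEYYEEYYEEEEEEYYEEYYEEEEYYEEYYEEEEEEEEYYEEYYEEEEYYEEYYEEEEEEYYEEYYEEEEYYEEYYEEEEEEEEYYEEYYEEEEYYEEYYEEEEEEYYEEYYEEEEYYEEYYEEEEEEYYEEYYEEEEYYEEYYEEEEYYEEYYEEYYD  (2 'D')


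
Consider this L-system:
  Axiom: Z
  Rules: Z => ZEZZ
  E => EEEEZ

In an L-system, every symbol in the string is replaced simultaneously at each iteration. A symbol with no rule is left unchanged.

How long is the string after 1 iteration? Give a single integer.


Answer: 4

Derivation:
Step 0: length = 1
Step 1: length = 4


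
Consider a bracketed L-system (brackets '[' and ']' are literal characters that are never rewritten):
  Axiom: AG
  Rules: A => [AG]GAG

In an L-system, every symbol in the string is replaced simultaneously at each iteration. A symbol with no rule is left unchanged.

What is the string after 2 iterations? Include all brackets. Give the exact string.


Step 0: AG
Step 1: [AG]GAGG
Step 2: [[AG]GAGG]G[AG]GAGGG

Answer: [[AG]GAGG]G[AG]GAGGG


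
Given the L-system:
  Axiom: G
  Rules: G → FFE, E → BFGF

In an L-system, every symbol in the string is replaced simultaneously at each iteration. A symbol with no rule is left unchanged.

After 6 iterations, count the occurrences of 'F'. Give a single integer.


Step 0: G  (0 'F')
Step 1: FFE  (2 'F')
Step 2: FFBFGF  (4 'F')
Step 3: FFBFFFEF  (6 'F')
Step 4: FFBFFFBFGFF  (8 'F')
Step 5: FFBFFFBFFFEFF  (10 'F')
Step 6: FFBFFFBFFFBFGFFF  (12 'F')

Answer: 12


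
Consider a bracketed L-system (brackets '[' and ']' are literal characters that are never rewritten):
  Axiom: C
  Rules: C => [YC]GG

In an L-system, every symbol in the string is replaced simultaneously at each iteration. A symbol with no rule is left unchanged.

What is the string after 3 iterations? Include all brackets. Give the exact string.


Answer: [Y[Y[YC]GG]GG]GG

Derivation:
Step 0: C
Step 1: [YC]GG
Step 2: [Y[YC]GG]GG
Step 3: [Y[Y[YC]GG]GG]GG


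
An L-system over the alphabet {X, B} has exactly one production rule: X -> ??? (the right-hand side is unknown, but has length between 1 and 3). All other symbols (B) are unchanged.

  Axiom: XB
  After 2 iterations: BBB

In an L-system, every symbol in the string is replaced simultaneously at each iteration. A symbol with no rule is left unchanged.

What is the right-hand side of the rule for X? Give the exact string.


Answer: BB

Derivation:
Trying X -> BB:
  Step 0: XB
  Step 1: BBB
  Step 2: BBB
Matches the given result.


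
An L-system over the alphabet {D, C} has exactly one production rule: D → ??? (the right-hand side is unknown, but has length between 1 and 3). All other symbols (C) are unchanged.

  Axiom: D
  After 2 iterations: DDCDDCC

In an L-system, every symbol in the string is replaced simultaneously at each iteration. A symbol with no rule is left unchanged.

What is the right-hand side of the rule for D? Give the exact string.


Answer: DDC

Derivation:
Trying D → DDC:
  Step 0: D
  Step 1: DDC
  Step 2: DDCDDCC
Matches the given result.


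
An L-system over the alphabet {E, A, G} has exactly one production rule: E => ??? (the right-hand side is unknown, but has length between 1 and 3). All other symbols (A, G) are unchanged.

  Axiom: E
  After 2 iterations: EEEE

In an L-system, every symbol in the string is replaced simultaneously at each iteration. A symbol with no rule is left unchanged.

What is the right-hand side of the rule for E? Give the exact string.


Trying E => EE:
  Step 0: E
  Step 1: EE
  Step 2: EEEE
Matches the given result.

Answer: EE


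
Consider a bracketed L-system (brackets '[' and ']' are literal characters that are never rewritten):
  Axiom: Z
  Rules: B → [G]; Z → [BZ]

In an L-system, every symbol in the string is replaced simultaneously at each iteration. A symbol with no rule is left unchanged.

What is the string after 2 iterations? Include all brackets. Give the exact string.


Step 0: Z
Step 1: [BZ]
Step 2: [[G][BZ]]

Answer: [[G][BZ]]


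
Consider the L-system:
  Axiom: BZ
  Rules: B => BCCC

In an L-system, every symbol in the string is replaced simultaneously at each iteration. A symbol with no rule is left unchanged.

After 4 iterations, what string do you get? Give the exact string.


Step 0: BZ
Step 1: BCCCZ
Step 2: BCCCCCCZ
Step 3: BCCCCCCCCCZ
Step 4: BCCCCCCCCCCCCZ

Answer: BCCCCCCCCCCCCZ


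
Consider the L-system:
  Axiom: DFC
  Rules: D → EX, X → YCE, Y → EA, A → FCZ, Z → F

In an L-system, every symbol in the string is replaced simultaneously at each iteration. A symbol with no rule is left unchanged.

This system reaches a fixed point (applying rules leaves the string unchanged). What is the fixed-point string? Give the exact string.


Step 0: DFC
Step 1: EXFC
Step 2: EYCEFC
Step 3: EEACEFC
Step 4: EEFCZCEFC
Step 5: EEFCFCEFC
Step 6: EEFCFCEFC  (unchanged — fixed point at step 5)

Answer: EEFCFCEFC


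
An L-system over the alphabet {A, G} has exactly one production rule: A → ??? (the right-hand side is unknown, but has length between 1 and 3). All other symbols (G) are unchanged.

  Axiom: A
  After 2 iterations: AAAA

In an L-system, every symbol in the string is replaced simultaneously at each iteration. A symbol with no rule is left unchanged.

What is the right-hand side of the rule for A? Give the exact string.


Answer: AA

Derivation:
Trying A → AA:
  Step 0: A
  Step 1: AA
  Step 2: AAAA
Matches the given result.


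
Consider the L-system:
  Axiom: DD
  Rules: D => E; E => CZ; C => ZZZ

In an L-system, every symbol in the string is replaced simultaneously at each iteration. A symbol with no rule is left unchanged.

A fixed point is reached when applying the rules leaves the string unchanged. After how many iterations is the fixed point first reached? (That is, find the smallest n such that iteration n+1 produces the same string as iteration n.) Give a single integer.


Answer: 3

Derivation:
Step 0: DD
Step 1: EE
Step 2: CZCZ
Step 3: ZZZZZZZZ
Step 4: ZZZZZZZZ  (unchanged — fixed point at step 3)


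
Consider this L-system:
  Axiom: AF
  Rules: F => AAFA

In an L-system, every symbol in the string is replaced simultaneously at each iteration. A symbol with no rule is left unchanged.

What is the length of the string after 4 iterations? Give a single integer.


Step 0: length = 2
Step 1: length = 5
Step 2: length = 8
Step 3: length = 11
Step 4: length = 14

Answer: 14


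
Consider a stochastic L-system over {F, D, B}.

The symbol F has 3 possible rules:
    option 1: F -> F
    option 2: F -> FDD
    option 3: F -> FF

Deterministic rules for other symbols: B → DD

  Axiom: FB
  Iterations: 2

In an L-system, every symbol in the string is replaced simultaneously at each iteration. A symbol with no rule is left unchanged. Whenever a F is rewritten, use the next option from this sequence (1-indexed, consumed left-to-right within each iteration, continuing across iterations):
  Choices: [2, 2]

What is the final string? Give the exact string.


Step 0: FB
Step 1: FDDDD  (used choices [2])
Step 2: FDDDDDD  (used choices [2])

Answer: FDDDDDD


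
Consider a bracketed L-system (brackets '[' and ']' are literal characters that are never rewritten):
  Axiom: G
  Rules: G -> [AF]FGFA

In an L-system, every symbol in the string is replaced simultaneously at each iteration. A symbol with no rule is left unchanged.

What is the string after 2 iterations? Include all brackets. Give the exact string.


Answer: [AF]F[AF]FGFAFA

Derivation:
Step 0: G
Step 1: [AF]FGFA
Step 2: [AF]F[AF]FGFAFA


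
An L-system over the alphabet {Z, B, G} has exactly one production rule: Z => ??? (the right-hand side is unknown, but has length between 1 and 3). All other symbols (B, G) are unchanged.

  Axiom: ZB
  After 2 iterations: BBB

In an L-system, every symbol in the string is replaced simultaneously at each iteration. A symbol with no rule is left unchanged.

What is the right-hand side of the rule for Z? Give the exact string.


Trying Z => BB:
  Step 0: ZB
  Step 1: BBB
  Step 2: BBB
Matches the given result.

Answer: BB


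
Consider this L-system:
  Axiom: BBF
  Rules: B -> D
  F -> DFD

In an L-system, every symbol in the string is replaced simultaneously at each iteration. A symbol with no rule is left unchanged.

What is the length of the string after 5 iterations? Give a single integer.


Step 0: length = 3
Step 1: length = 5
Step 2: length = 7
Step 3: length = 9
Step 4: length = 11
Step 5: length = 13

Answer: 13


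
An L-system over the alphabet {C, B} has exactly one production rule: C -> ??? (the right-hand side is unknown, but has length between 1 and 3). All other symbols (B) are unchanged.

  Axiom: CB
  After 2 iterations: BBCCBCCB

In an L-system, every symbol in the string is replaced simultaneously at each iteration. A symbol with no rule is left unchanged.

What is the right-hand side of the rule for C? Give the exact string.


Trying C -> BCC:
  Step 0: CB
  Step 1: BCCB
  Step 2: BBCCBCCB
Matches the given result.

Answer: BCC


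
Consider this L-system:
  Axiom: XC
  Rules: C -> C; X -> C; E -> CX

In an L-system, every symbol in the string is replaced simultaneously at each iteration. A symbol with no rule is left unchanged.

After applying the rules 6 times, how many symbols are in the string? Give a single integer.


Step 0: length = 2
Step 1: length = 2
Step 2: length = 2
Step 3: length = 2
Step 4: length = 2
Step 5: length = 2
Step 6: length = 2

Answer: 2


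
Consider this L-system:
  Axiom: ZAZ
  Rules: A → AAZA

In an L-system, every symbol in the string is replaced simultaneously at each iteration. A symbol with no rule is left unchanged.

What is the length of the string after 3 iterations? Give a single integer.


Answer: 42

Derivation:
Step 0: length = 3
Step 1: length = 6
Step 2: length = 15
Step 3: length = 42


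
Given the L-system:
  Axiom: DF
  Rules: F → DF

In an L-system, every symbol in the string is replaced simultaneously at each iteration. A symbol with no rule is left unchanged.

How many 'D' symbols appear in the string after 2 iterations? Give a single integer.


Step 0: DF  (1 'D')
Step 1: DDF  (2 'D')
Step 2: DDDF  (3 'D')

Answer: 3


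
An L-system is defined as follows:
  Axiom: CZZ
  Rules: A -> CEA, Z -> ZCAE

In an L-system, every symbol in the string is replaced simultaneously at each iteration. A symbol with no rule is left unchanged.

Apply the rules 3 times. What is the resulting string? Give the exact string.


Step 0: CZZ
Step 1: CZCAEZCAE
Step 2: CZCAECCEAEZCAECCEAE
Step 3: CZCAECCEAECCECEAEZCAECCEAECCECEAE

Answer: CZCAECCEAECCECEAEZCAECCEAECCECEAE


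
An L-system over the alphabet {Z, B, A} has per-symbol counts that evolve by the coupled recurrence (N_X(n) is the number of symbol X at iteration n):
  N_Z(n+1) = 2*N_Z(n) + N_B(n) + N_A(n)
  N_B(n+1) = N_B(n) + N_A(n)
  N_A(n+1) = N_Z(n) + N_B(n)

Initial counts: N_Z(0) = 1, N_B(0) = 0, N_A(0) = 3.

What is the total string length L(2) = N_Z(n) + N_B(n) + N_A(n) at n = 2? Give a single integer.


Answer: 26

Derivation:
Step 0: N_Z=1, N_B=0, N_A=3, L=4
Step 1: N_Z=5, N_B=3, N_A=1, L=9
Step 2: N_Z=14, N_B=4, N_A=8, L=26


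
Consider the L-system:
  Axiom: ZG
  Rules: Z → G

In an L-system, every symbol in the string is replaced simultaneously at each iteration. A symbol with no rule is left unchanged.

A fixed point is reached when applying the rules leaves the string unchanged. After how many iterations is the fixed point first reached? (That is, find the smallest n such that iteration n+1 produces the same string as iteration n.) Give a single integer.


Answer: 1

Derivation:
Step 0: ZG
Step 1: GG
Step 2: GG  (unchanged — fixed point at step 1)


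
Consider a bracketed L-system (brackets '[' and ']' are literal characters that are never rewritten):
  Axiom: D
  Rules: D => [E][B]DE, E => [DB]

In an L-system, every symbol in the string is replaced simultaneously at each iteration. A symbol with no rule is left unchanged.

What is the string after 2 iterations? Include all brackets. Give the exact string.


Answer: [[DB]][B][E][B]DE[DB]

Derivation:
Step 0: D
Step 1: [E][B]DE
Step 2: [[DB]][B][E][B]DE[DB]


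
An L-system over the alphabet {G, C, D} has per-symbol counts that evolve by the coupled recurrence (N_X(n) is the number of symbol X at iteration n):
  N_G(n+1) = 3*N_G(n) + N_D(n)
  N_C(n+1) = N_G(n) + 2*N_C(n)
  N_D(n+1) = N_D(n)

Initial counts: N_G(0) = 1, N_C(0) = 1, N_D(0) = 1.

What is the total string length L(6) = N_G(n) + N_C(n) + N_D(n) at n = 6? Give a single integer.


Step 0: N_G=1, N_C=1, N_D=1, L=3
Step 1: N_G=4, N_C=3, N_D=1, L=8
Step 2: N_G=13, N_C=10, N_D=1, L=24
Step 3: N_G=40, N_C=33, N_D=1, L=74
Step 4: N_G=121, N_C=106, N_D=1, L=228
Step 5: N_G=364, N_C=333, N_D=1, L=698
Step 6: N_G=1093, N_C=1030, N_D=1, L=2124

Answer: 2124


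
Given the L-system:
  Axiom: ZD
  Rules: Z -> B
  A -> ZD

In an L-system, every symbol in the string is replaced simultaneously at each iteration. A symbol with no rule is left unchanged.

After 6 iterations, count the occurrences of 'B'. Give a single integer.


Answer: 1

Derivation:
Step 0: ZD  (0 'B')
Step 1: BD  (1 'B')
Step 2: BD  (1 'B')
Step 3: BD  (1 'B')
Step 4: BD  (1 'B')
Step 5: BD  (1 'B')
Step 6: BD  (1 'B')


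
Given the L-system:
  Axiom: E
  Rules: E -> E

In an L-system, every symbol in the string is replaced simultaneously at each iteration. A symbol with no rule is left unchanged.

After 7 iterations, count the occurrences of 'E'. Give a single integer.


Step 0: E  (1 'E')
Step 1: E  (1 'E')
Step 2: E  (1 'E')
Step 3: E  (1 'E')
Step 4: E  (1 'E')
Step 5: E  (1 'E')
Step 6: E  (1 'E')
Step 7: E  (1 'E')

Answer: 1


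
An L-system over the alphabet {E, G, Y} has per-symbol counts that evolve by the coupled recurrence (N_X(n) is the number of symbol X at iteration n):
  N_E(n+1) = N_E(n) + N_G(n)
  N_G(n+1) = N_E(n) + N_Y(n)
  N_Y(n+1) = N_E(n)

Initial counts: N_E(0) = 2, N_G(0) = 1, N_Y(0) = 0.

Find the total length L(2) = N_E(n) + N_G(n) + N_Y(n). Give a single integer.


Step 0: N_E=2, N_G=1, N_Y=0, L=3
Step 1: N_E=3, N_G=2, N_Y=2, L=7
Step 2: N_E=5, N_G=5, N_Y=3, L=13

Answer: 13


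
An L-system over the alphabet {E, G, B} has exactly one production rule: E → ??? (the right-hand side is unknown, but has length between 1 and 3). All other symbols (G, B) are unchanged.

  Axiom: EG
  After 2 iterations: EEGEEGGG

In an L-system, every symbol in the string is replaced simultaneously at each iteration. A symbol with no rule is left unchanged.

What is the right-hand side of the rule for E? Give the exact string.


Answer: EEG

Derivation:
Trying E → EEG:
  Step 0: EG
  Step 1: EEGG
  Step 2: EEGEEGGG
Matches the given result.


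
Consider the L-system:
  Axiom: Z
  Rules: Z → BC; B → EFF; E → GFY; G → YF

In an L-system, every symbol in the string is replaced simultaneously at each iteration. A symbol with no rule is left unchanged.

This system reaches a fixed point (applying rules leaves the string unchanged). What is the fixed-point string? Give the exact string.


Step 0: Z
Step 1: BC
Step 2: EFFC
Step 3: GFYFFC
Step 4: YFFYFFC
Step 5: YFFYFFC  (unchanged — fixed point at step 4)

Answer: YFFYFFC


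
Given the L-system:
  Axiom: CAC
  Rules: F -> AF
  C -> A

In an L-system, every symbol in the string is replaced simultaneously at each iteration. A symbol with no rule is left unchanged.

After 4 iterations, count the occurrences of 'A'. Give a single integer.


Answer: 3

Derivation:
Step 0: CAC  (1 'A')
Step 1: AAA  (3 'A')
Step 2: AAA  (3 'A')
Step 3: AAA  (3 'A')
Step 4: AAA  (3 'A')


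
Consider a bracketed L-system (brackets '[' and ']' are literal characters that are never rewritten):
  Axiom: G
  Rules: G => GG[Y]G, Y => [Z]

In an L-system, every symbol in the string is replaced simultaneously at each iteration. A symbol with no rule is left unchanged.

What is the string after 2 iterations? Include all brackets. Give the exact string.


Step 0: G
Step 1: GG[Y]G
Step 2: GG[Y]GGG[Y]G[[Z]]GG[Y]G

Answer: GG[Y]GGG[Y]G[[Z]]GG[Y]G


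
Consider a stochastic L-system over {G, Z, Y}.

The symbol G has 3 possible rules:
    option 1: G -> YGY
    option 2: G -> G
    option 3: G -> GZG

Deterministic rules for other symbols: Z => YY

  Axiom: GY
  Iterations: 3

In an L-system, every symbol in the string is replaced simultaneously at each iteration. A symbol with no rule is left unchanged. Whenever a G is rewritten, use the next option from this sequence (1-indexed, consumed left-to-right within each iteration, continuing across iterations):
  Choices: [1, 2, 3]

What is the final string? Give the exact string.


Step 0: GY
Step 1: YGYY  (used choices [1])
Step 2: YGYY  (used choices [2])
Step 3: YGZGYY  (used choices [3])

Answer: YGZGYY


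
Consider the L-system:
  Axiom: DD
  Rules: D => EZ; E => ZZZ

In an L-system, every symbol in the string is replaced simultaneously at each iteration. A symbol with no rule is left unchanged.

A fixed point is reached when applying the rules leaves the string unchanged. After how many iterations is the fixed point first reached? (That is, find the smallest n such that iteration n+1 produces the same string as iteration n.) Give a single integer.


Step 0: DD
Step 1: EZEZ
Step 2: ZZZZZZZZ
Step 3: ZZZZZZZZ  (unchanged — fixed point at step 2)

Answer: 2


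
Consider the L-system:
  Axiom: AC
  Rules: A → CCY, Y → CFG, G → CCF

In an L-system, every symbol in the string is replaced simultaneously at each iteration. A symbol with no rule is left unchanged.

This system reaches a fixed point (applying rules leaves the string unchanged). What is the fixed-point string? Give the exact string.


Step 0: AC
Step 1: CCYC
Step 2: CCCFGC
Step 3: CCCFCCFC
Step 4: CCCFCCFC  (unchanged — fixed point at step 3)

Answer: CCCFCCFC


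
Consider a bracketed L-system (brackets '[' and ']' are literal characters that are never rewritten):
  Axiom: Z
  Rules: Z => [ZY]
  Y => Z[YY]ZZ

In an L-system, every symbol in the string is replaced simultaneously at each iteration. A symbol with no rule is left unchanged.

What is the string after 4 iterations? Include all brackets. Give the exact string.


Step 0: Z
Step 1: [ZY]
Step 2: [[ZY]Z[YY]ZZ]
Step 3: [[[ZY]Z[YY]ZZ][ZY][Z[YY]ZZZ[YY]ZZ][ZY][ZY]]
Step 4: [[[[ZY]Z[YY]ZZ][ZY][Z[YY]ZZZ[YY]ZZ][ZY][ZY]][[ZY]Z[YY]ZZ][[ZY][Z[YY]ZZZ[YY]ZZ][ZY][ZY][ZY][Z[YY]ZZZ[YY]ZZ][ZY][ZY]][[ZY]Z[YY]ZZ][[ZY]Z[YY]ZZ]]

Answer: [[[[ZY]Z[YY]ZZ][ZY][Z[YY]ZZZ[YY]ZZ][ZY][ZY]][[ZY]Z[YY]ZZ][[ZY][Z[YY]ZZZ[YY]ZZ][ZY][ZY][ZY][Z[YY]ZZZ[YY]ZZ][ZY][ZY]][[ZY]Z[YY]ZZ][[ZY]Z[YY]ZZ]]


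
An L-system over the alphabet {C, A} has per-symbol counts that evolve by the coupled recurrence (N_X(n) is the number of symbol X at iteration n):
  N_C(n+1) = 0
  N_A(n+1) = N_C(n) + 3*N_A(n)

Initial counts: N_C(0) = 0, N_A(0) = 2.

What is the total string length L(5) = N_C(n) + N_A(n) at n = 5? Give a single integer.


Answer: 486

Derivation:
Step 0: N_C=0, N_A=2, L=2
Step 1: N_C=0, N_A=6, L=6
Step 2: N_C=0, N_A=18, L=18
Step 3: N_C=0, N_A=54, L=54
Step 4: N_C=0, N_A=162, L=162
Step 5: N_C=0, N_A=486, L=486


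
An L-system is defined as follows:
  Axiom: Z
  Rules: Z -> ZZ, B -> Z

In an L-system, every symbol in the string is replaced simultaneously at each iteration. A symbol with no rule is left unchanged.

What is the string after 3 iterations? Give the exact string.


Step 0: Z
Step 1: ZZ
Step 2: ZZZZ
Step 3: ZZZZZZZZ

Answer: ZZZZZZZZ


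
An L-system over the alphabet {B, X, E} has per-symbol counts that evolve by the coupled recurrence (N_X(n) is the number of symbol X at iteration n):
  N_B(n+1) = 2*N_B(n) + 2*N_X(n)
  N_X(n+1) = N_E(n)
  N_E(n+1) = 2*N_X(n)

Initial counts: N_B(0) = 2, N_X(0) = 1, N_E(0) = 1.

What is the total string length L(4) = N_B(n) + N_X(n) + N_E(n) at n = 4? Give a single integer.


Step 0: N_B=2, N_X=1, N_E=1, L=4
Step 1: N_B=6, N_X=1, N_E=2, L=9
Step 2: N_B=14, N_X=2, N_E=2, L=18
Step 3: N_B=32, N_X=2, N_E=4, L=38
Step 4: N_B=68, N_X=4, N_E=4, L=76

Answer: 76


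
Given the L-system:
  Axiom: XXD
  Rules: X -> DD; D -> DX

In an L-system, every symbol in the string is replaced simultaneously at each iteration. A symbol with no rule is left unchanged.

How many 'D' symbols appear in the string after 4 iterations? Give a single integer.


Step 0: XXD  (1 'D')
Step 1: DDDDDX  (5 'D')
Step 2: DXDXDXDXDXDD  (7 'D')
Step 3: DXDDDXDDDXDDDXDDDXDDDXDX  (17 'D')
Step 4: DXDDDXDXDXDDDXDXDXDDDXDXDXDDDXDXDXDDDXDXDXDDDXDD  (31 'D')

Answer: 31


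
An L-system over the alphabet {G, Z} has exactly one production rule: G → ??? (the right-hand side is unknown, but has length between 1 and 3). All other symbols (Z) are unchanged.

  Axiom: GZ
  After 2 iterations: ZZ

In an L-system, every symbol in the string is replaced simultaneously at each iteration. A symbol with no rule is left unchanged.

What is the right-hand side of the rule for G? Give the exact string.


Answer: Z

Derivation:
Trying G → Z:
  Step 0: GZ
  Step 1: ZZ
  Step 2: ZZ
Matches the given result.


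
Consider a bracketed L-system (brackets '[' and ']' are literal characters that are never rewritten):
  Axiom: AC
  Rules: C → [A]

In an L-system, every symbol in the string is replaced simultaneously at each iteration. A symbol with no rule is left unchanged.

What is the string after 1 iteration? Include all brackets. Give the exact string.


Answer: A[A]

Derivation:
Step 0: AC
Step 1: A[A]


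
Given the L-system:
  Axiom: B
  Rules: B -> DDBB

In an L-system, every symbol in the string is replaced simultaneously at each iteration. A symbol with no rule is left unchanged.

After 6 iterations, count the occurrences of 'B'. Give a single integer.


Step 0: B  (1 'B')
Step 1: DDBB  (2 'B')
Step 2: DDDDBBDDBB  (4 'B')
Step 3: DDDDDDBBDDBBDDDDBBDDBB  (8 'B')
Step 4: DDDDDDDDBBDDBBDDDDBBDDBBDDDDDDBBDDBBDDDDBBDDBB  (16 'B')
Step 5: DDDDDDDDDDBBDDBBDDDDBBDDBBDDDDDDBBDDBBDDDDBBDDBBDDDDDDDDBBDDBBDDDDBBDDBBDDDDDDBBDDBBDDDDBBDDBB  (32 'B')
Step 6: DDDDDDDDDDDDBBDDBBDDDDBBDDBBDDDDDDBBDDBBDDDDBBDDBBDDDDDDDDBBDDBBDDDDBBDDBBDDDDDDBBDDBBDDDDBBDDBBDDDDDDDDDDBBDDBBDDDDBBDDBBDDDDDDBBDDBBDDDDBBDDBBDDDDDDDDBBDDBBDDDDBBDDBBDDDDDDBBDDBBDDDDBBDDBB  (64 'B')

Answer: 64


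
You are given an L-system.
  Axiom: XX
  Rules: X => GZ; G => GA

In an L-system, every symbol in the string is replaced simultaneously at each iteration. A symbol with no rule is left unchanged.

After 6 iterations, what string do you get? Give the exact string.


Answer: GAAAAAZGAAAAAZ

Derivation:
Step 0: XX
Step 1: GZGZ
Step 2: GAZGAZ
Step 3: GAAZGAAZ
Step 4: GAAAZGAAAZ
Step 5: GAAAAZGAAAAZ
Step 6: GAAAAAZGAAAAAZ
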